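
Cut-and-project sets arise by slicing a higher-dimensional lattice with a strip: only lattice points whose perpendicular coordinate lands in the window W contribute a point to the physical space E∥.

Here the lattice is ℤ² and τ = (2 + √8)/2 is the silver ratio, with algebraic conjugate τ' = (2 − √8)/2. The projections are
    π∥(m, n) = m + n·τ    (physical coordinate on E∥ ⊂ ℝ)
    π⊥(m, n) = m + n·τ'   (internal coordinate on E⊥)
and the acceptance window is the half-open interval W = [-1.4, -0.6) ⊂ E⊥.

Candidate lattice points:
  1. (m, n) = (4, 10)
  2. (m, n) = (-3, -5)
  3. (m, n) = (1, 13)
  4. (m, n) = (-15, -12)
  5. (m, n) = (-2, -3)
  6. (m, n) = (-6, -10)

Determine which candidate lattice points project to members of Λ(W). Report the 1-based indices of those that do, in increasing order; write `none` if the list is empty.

2, 5

τ' = (2−√8)/2 ≈ -0.41421.
[1] lift (4,10): star map gives -0.14214; window check -1.4 ≤ -0.14214 < -0.6 is false → out
[2] lift (-3,-5): star map gives -0.92893; window check -1.4 ≤ -0.92893 < -0.6 is true → IN Λ
[3] lift (1,13): star map gives -4.38478; window check -1.4 ≤ -4.38478 < -0.6 is false → out
[4] lift (-15,-12): star map gives -10.02944; window check -1.4 ≤ -10.02944 < -0.6 is false → out
[5] lift (-2,-3): star map gives -0.75736; window check -1.4 ≤ -0.75736 < -0.6 is true → IN Λ
[6] lift (-6,-10): star map gives -1.85786; window check -1.4 ≤ -1.85786 < -0.6 is false → out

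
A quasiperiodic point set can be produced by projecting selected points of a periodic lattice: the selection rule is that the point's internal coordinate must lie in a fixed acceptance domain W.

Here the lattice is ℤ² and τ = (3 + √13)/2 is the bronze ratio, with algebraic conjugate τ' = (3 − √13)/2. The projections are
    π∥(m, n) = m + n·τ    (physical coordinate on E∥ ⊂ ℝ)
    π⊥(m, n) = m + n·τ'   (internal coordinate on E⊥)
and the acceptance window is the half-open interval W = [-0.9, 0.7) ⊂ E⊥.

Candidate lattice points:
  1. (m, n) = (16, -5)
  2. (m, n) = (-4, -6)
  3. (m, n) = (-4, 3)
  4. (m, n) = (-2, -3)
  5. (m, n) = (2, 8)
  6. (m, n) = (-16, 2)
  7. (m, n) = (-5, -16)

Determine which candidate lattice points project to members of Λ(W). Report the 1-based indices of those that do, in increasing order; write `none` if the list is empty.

5, 7

Numerically τ ≈ 3.302776 and τ' = −1/τ ≈ -0.302776.
[1] lift (16,-5): star map gives 17.513878; window check -0.9 ≤ 17.513878 < 0.7 is false → out
[2] lift (-4,-6): star map gives -2.183346; window check -0.9 ≤ -2.183346 < 0.7 is false → out
[3] lift (-4,3): star map gives -4.908327; window check -0.9 ≤ -4.908327 < 0.7 is false → out
[4] lift (-2,-3): star map gives -1.091673; window check -0.9 ≤ -1.091673 < 0.7 is false → out
[5] lift (2,8): star map gives -0.422205; window check -0.9 ≤ -0.422205 < 0.7 is true → IN Λ
[6] lift (-16,2): star map gives -16.605551; window check -0.9 ≤ -16.605551 < 0.7 is false → out
[7] lift (-5,-16): star map gives -0.155590; window check -0.9 ≤ -0.155590 < 0.7 is true → IN Λ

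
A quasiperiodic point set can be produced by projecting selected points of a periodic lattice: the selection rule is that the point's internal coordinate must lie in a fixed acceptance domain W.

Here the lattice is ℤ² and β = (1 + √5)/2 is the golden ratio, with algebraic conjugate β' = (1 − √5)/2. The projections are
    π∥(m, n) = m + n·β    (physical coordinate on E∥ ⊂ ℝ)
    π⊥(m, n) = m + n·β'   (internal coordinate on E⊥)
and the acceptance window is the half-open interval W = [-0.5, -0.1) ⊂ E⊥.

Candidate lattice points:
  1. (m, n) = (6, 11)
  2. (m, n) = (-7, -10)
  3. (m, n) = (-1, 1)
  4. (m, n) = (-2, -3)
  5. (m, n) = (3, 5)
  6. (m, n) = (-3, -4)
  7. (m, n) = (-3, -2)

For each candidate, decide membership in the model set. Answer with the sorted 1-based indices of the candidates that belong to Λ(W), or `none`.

β' = (1−√5)/2 ≈ -0.618034.
candidate 1: (m,n)=(6,11) → π∥ = 6+11·β ≈ 23.798374, π⊥ = 6+11·β' ≈ -0.798374 ∉ [-0.5, -0.1) ⇒ out
candidate 2: (m,n)=(-7,-10) → π∥ = -7-10·β ≈ -23.180340, π⊥ = -7-10·β' ≈ -0.819660 ∉ [-0.5, -0.1) ⇒ out
candidate 3: (m,n)=(-1,1) → π∥ = -1+1·β ≈ 0.618034, π⊥ = -1+1·β' ≈ -1.618034 ∉ [-0.5, -0.1) ⇒ out
candidate 4: (m,n)=(-2,-3) → π∥ = -2-3·β ≈ -6.854102, π⊥ = -2-3·β' ≈ -0.145898 ∈ [-0.5, -0.1) ⇒ IN Λ
candidate 5: (m,n)=(3,5) → π∥ = 3+5·β ≈ 11.090170, π⊥ = 3+5·β' ≈ -0.090170 ∉ [-0.5, -0.1) ⇒ out
candidate 6: (m,n)=(-3,-4) → π∥ = -3-4·β ≈ -9.472136, π⊥ = -3-4·β' ≈ -0.527864 ∉ [-0.5, -0.1) ⇒ out
candidate 7: (m,n)=(-3,-2) → π∥ = -3-2·β ≈ -6.236068, π⊥ = -3-2·β' ≈ -1.763932 ∉ [-0.5, -0.1) ⇒ out

4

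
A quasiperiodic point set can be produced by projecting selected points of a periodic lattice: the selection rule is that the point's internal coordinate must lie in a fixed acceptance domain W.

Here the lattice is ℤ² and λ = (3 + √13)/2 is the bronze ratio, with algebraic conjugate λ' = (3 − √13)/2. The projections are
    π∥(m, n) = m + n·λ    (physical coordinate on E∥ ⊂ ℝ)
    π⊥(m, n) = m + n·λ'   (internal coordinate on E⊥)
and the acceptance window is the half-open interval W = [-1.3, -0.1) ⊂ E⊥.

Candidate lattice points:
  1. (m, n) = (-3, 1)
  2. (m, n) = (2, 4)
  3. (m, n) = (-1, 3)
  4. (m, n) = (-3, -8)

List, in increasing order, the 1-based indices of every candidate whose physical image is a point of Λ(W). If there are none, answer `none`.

λ' = (3−√13)/2 ≈ -0.30278.
#1 (-3,1): internal coord -3 + (1)·λ' = -3.30278; -3.30278 ∉ [-1.3, -0.1) → out
#2 (2,4): internal coord 2 + (4)·λ' = +0.78890; +0.78890 ∉ [-1.3, -0.1) → out
#3 (-1,3): internal coord -1 + (3)·λ' = -1.90833; -1.90833 ∉ [-1.3, -0.1) → out
#4 (-3,-8): internal coord -3 + (-8)·λ' = -0.57779; -0.57779 ∈ [-1.3, -0.1) → IN Λ

4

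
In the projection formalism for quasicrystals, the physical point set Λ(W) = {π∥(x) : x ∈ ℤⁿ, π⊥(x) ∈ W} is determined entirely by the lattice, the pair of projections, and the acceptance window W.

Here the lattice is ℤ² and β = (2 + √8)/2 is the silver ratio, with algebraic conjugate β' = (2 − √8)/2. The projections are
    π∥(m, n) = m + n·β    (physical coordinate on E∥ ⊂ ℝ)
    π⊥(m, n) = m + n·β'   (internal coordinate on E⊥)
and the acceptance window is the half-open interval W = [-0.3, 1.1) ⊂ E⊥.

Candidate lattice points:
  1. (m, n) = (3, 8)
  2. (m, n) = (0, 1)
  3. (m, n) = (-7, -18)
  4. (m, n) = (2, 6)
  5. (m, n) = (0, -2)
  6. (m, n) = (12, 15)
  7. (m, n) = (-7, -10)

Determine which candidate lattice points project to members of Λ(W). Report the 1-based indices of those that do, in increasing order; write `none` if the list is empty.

3, 5

Numerically β ≈ 2.41421 and β' = −1/β ≈ -0.41421.
[1] lift (3,8): star map gives -0.31371; window check -0.3 ≤ -0.31371 < 1.1 is false → out
[2] lift (0,1): star map gives -0.41421; window check -0.3 ≤ -0.41421 < 1.1 is false → out
[3] lift (-7,-18): star map gives 0.45584; window check -0.3 ≤ 0.45584 < 1.1 is true → IN Λ
[4] lift (2,6): star map gives -0.48528; window check -0.3 ≤ -0.48528 < 1.1 is false → out
[5] lift (0,-2): star map gives 0.82843; window check -0.3 ≤ 0.82843 < 1.1 is true → IN Λ
[6] lift (12,15): star map gives 5.78680; window check -0.3 ≤ 5.78680 < 1.1 is false → out
[7] lift (-7,-10): star map gives -2.85786; window check -0.3 ≤ -2.85786 < 1.1 is false → out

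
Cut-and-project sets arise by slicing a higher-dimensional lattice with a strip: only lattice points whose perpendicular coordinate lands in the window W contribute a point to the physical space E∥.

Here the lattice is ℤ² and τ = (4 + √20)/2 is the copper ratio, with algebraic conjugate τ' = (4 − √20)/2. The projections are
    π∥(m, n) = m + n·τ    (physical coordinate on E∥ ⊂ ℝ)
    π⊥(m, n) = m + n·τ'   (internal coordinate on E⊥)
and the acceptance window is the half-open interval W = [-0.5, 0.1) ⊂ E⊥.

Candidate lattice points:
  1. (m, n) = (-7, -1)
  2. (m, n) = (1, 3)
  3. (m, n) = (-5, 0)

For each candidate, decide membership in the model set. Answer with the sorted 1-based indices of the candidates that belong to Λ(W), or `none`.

none

Compute τ' = (4−√20)/2 = -0.2361, so π⊥(m,n) = m -0.2361·n.
#1 (-7,-1): internal coord -7 + (-1)·τ' = -6.7639; -6.7639 ∉ [-0.5, 0.1) → out
#2 (1,3): internal coord 1 + (3)·τ' = +0.2918; +0.2918 ∉ [-0.5, 0.1) → out
#3 (-5,0): internal coord -5 + (0)·τ' = -5.0000; -5.0000 ∉ [-0.5, 0.1) → out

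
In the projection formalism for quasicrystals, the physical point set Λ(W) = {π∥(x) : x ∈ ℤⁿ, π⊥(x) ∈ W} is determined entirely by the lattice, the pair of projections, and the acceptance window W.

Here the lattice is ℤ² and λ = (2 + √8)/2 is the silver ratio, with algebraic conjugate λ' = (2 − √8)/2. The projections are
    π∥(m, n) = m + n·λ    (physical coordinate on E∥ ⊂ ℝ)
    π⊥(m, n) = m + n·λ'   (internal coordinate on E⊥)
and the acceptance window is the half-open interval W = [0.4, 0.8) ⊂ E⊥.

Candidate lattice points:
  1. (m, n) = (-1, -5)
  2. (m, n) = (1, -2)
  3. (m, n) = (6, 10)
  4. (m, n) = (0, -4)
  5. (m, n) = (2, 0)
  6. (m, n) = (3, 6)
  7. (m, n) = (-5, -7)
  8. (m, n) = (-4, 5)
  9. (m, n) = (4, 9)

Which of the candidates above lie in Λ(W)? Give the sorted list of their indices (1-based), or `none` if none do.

Compute λ' = (2−√8)/2 = -0.414214, so π⊥(m,n) = m -0.414214·n.
#1 (-1,-5): internal coord -1 + (-5)·λ' = +1.071068; +1.071068 ∉ [0.4, 0.8) → out
#2 (1,-2): internal coord 1 + (-2)·λ' = +1.828427; +1.828427 ∉ [0.4, 0.8) → out
#3 (6,10): internal coord 6 + (10)·λ' = +1.857864; +1.857864 ∉ [0.4, 0.8) → out
#4 (0,-4): internal coord 0 + (-4)·λ' = +1.656854; +1.656854 ∉ [0.4, 0.8) → out
#5 (2,0): internal coord 2 + (0)·λ' = +2.000000; +2.000000 ∉ [0.4, 0.8) → out
#6 (3,6): internal coord 3 + (6)·λ' = +0.514719; +0.514719 ∈ [0.4, 0.8) → IN Λ
#7 (-5,-7): internal coord -5 + (-7)·λ' = -2.100505; -2.100505 ∉ [0.4, 0.8) → out
#8 (-4,5): internal coord -4 + (5)·λ' = -6.071068; -6.071068 ∉ [0.4, 0.8) → out
#9 (4,9): internal coord 4 + (9)·λ' = +0.272078; +0.272078 ∉ [0.4, 0.8) → out

6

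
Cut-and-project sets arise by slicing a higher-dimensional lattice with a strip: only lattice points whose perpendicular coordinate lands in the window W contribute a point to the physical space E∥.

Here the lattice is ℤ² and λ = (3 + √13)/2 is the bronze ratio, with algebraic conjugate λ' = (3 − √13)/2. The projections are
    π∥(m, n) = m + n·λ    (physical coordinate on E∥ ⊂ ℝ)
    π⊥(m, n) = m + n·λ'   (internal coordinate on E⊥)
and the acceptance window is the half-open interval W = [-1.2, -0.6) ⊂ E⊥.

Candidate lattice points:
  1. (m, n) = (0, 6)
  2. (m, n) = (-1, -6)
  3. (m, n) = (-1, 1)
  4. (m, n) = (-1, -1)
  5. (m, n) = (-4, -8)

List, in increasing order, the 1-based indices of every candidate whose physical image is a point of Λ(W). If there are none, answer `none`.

4

Numerically λ ≈ 3.302776 and λ' = −1/λ ≈ -0.302776.
candidate 1: (m,n)=(0,6) → π∥ = 0+6·λ ≈ 19.816654, π⊥ = 0+6·λ' ≈ -1.816654 ∉ [-1.2, -0.6) ⇒ out
candidate 2: (m,n)=(-1,-6) → π∥ = -1-6·λ ≈ -20.816654, π⊥ = -1-6·λ' ≈ 0.816654 ∉ [-1.2, -0.6) ⇒ out
candidate 3: (m,n)=(-1,1) → π∥ = -1+1·λ ≈ 2.302776, π⊥ = -1+1·λ' ≈ -1.302776 ∉ [-1.2, -0.6) ⇒ out
candidate 4: (m,n)=(-1,-1) → π∥ = -1-1·λ ≈ -4.302776, π⊥ = -1-1·λ' ≈ -0.697224 ∈ [-1.2, -0.6) ⇒ IN Λ
candidate 5: (m,n)=(-4,-8) → π∥ = -4-8·λ ≈ -30.422205, π⊥ = -4-8·λ' ≈ -1.577795 ∉ [-1.2, -0.6) ⇒ out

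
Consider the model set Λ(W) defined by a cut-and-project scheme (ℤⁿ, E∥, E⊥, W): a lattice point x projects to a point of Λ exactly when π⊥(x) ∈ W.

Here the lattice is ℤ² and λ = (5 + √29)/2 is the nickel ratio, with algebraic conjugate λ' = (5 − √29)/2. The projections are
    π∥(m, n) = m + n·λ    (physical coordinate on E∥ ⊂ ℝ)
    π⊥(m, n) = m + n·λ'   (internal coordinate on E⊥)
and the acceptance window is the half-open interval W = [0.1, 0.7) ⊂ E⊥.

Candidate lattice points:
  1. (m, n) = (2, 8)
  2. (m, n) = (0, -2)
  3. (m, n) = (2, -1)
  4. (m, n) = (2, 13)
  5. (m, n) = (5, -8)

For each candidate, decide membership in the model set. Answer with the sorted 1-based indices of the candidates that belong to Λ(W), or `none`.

Compute λ' = (5−√29)/2 = -0.19258, so π⊥(m,n) = m -0.19258·n.
[1] lift (2,8): star map gives 0.45934; window check 0.1 ≤ 0.45934 < 0.7 is true → IN Λ
[2] lift (0,-2): star map gives 0.38516; window check 0.1 ≤ 0.38516 < 0.7 is true → IN Λ
[3] lift (2,-1): star map gives 2.19258; window check 0.1 ≤ 2.19258 < 0.7 is false → out
[4] lift (2,13): star map gives -0.50357; window check 0.1 ≤ -0.50357 < 0.7 is false → out
[5] lift (5,-8): star map gives 6.54066; window check 0.1 ≤ 6.54066 < 0.7 is false → out

1, 2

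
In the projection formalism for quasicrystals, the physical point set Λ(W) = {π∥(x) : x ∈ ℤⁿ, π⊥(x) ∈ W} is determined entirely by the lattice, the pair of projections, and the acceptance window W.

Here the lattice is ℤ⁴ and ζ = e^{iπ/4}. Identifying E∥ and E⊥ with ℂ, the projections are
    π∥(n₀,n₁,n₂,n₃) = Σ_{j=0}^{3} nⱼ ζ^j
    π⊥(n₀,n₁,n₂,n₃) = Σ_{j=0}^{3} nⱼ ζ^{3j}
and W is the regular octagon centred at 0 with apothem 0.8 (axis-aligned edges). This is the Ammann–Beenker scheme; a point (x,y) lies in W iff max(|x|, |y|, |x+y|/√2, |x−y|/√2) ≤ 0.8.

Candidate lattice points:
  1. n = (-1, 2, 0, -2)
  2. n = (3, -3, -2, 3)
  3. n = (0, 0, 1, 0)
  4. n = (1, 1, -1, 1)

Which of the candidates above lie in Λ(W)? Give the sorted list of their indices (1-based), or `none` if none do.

none

π⊥(n) = n₀ + n₁ζ³ + n₂ζ⁶ + n₃ζ⁹ where ζ = e^{iπ/4}.
#1 (-1, 2, 0, -2): internal (-3.8284, 0.0000); octagon support 3.8284 vs apothem 0.8 → ∉ W
#2 (3, -3, -2, 3): internal (7.2426, 2.0000); octagon support 7.2426 vs apothem 0.8 → ∉ W
#3 (0, 0, 1, 0): internal (0.0000, -1.0000); octagon support 1.0000 vs apothem 0.8 → ∉ W
#4 (1, 1, -1, 1): internal (1.0000, 2.4142); octagon support 2.4142 vs apothem 0.8 → ∉ W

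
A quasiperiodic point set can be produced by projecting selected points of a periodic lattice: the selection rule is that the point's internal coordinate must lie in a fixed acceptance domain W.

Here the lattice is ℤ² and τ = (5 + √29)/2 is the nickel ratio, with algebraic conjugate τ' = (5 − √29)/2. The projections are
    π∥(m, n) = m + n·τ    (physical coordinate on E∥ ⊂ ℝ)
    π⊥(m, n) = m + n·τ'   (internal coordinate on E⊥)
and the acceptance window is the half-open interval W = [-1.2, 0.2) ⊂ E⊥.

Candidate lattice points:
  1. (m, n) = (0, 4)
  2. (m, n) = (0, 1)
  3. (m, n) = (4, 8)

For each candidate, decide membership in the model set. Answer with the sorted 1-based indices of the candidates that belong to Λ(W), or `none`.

1, 2

Numerically τ ≈ 5.192582 and τ' = −1/τ ≈ -0.192582.
[1] lift (0,4): star map gives -0.770330; window check -1.2 ≤ -0.770330 < 0.2 is true → IN Λ
[2] lift (0,1): star map gives -0.192582; window check -1.2 ≤ -0.192582 < 0.2 is true → IN Λ
[3] lift (4,8): star map gives 2.459341; window check -1.2 ≤ 2.459341 < 0.2 is false → out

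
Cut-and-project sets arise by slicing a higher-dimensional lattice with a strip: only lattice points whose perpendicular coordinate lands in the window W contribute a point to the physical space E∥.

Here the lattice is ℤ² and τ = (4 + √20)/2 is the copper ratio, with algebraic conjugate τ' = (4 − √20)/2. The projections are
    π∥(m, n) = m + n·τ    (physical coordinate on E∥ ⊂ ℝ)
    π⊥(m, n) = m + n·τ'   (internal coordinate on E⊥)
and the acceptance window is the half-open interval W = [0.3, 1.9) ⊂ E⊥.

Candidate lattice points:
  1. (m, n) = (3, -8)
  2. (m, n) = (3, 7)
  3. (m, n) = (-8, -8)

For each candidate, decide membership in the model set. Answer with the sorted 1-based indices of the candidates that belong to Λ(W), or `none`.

2

Numerically τ ≈ 4.23607 and τ' = −1/τ ≈ -0.23607.
#1 (3,-8): internal coord 3 + (-8)·τ' = +4.88854; +4.88854 ∉ [0.3, 1.9) → out
#2 (3,7): internal coord 3 + (7)·τ' = +1.34752; +1.34752 ∈ [0.3, 1.9) → IN Λ
#3 (-8,-8): internal coord -8 + (-8)·τ' = -6.11146; -6.11146 ∉ [0.3, 1.9) → out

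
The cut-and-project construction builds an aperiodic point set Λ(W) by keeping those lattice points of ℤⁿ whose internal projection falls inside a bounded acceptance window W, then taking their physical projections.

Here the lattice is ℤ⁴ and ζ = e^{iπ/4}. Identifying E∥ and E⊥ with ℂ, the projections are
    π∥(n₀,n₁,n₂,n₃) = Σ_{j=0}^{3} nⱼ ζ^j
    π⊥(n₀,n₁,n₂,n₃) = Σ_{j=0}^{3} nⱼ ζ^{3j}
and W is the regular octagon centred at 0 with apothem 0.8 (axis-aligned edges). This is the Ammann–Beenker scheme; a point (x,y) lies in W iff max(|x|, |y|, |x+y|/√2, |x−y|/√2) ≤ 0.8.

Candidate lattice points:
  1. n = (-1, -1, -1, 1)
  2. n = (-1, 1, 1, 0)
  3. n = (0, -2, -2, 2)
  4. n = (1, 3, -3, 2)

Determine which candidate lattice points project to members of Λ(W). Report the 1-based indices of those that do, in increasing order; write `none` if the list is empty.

Internal map: ζ^{3j} for j=0..3 gives (1,0), (−√2/2,√2/2), (0,−1), (√2/2,√2/2).
#1 (-1, -1, -1, 1): internal (0.41421, 1.00000); octagon support 1.00000 vs apothem 0.8 → ∉ W
#2 (-1, 1, 1, 0): internal (-1.70711, -0.29289); octagon support 1.70711 vs apothem 0.8 → ∉ W
#3 (0, -2, -2, 2): internal (2.82843, 2.00000); octagon support 3.41421 vs apothem 0.8 → ∉ W
#4 (1, 3, -3, 2): internal (0.29289, 6.53553); octagon support 6.53553 vs apothem 0.8 → ∉ W

none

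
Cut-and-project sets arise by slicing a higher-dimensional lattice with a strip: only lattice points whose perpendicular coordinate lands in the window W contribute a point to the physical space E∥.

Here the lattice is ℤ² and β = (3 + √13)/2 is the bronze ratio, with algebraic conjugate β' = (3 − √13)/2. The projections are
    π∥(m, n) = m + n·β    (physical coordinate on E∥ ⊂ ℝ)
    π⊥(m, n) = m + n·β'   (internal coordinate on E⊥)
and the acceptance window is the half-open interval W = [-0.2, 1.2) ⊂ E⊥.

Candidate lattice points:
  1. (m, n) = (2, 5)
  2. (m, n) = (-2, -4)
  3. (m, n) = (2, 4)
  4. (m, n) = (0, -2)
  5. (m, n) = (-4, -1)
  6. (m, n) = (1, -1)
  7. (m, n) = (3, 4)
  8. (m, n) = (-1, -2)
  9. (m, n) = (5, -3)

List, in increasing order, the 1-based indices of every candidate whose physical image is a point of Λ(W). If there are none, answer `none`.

Numerically β ≈ 3.302776 and β' = −1/β ≈ -0.302776.
[1] lift (2,5): star map gives 0.486122; window check -0.2 ≤ 0.486122 < 1.2 is true → IN Λ
[2] lift (-2,-4): star map gives -0.788897; window check -0.2 ≤ -0.788897 < 1.2 is false → out
[3] lift (2,4): star map gives 0.788897; window check -0.2 ≤ 0.788897 < 1.2 is true → IN Λ
[4] lift (0,-2): star map gives 0.605551; window check -0.2 ≤ 0.605551 < 1.2 is true → IN Λ
[5] lift (-4,-1): star map gives -3.697224; window check -0.2 ≤ -3.697224 < 1.2 is false → out
[6] lift (1,-1): star map gives 1.302776; window check -0.2 ≤ 1.302776 < 1.2 is false → out
[7] lift (3,4): star map gives 1.788897; window check -0.2 ≤ 1.788897 < 1.2 is false → out
[8] lift (-1,-2): star map gives -0.394449; window check -0.2 ≤ -0.394449 < 1.2 is false → out
[9] lift (5,-3): star map gives 5.908327; window check -0.2 ≤ 5.908327 < 1.2 is false → out

1, 3, 4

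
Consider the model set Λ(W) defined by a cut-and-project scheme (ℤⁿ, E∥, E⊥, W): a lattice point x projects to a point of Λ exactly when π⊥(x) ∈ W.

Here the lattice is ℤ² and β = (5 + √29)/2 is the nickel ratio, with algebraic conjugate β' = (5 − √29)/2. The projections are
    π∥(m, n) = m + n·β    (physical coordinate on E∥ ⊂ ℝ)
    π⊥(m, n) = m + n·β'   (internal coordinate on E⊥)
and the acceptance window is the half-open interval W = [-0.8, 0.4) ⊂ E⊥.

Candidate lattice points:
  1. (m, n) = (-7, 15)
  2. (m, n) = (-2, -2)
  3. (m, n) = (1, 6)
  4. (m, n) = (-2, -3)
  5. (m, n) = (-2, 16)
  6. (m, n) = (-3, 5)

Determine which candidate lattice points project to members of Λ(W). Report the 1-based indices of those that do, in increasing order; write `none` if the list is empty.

3

Compute β' = (5−√29)/2 = -0.192582, so π⊥(m,n) = m -0.192582·n.
candidate 1: (m,n)=(-7,15) → π∥ = -7+15·β ≈ 70.888736, π⊥ = -7+15·β' ≈ -9.888736 ∉ [-0.8, 0.4) ⇒ out
candidate 2: (m,n)=(-2,-2) → π∥ = -2-2·β ≈ -12.385165, π⊥ = -2-2·β' ≈ -1.614835 ∉ [-0.8, 0.4) ⇒ out
candidate 3: (m,n)=(1,6) → π∥ = 1+6·β ≈ 32.155494, π⊥ = 1+6·β' ≈ -0.155494 ∈ [-0.8, 0.4) ⇒ IN Λ
candidate 4: (m,n)=(-2,-3) → π∥ = -2-3·β ≈ -17.577747, π⊥ = -2-3·β' ≈ -1.422253 ∉ [-0.8, 0.4) ⇒ out
candidate 5: (m,n)=(-2,16) → π∥ = -2+16·β ≈ 81.081318, π⊥ = -2+16·β' ≈ -5.081318 ∉ [-0.8, 0.4) ⇒ out
candidate 6: (m,n)=(-3,5) → π∥ = -3+5·β ≈ 22.962912, π⊥ = -3+5·β' ≈ -3.962912 ∉ [-0.8, 0.4) ⇒ out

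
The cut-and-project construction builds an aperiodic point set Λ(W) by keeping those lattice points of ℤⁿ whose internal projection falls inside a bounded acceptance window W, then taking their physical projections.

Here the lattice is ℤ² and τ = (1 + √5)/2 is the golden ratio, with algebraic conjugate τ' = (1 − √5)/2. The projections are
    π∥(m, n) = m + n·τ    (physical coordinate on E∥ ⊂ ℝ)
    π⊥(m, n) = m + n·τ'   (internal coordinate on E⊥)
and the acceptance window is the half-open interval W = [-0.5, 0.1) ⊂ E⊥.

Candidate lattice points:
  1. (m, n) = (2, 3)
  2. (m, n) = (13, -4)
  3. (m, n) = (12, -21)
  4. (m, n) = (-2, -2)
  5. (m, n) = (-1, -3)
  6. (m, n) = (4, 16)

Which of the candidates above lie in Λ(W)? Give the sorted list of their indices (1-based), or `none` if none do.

none

τ' = (1−√5)/2 ≈ -0.61803.
#1 (2,3): internal coord 2 + (3)·τ' = +0.14590; +0.14590 ∉ [-0.5, 0.1) → out
#2 (13,-4): internal coord 13 + (-4)·τ' = +15.47214; +15.47214 ∉ [-0.5, 0.1) → out
#3 (12,-21): internal coord 12 + (-21)·τ' = +24.97871; +24.97871 ∉ [-0.5, 0.1) → out
#4 (-2,-2): internal coord -2 + (-2)·τ' = -0.76393; -0.76393 ∉ [-0.5, 0.1) → out
#5 (-1,-3): internal coord -1 + (-3)·τ' = +0.85410; +0.85410 ∉ [-0.5, 0.1) → out
#6 (4,16): internal coord 4 + (16)·τ' = -5.88854; -5.88854 ∉ [-0.5, 0.1) → out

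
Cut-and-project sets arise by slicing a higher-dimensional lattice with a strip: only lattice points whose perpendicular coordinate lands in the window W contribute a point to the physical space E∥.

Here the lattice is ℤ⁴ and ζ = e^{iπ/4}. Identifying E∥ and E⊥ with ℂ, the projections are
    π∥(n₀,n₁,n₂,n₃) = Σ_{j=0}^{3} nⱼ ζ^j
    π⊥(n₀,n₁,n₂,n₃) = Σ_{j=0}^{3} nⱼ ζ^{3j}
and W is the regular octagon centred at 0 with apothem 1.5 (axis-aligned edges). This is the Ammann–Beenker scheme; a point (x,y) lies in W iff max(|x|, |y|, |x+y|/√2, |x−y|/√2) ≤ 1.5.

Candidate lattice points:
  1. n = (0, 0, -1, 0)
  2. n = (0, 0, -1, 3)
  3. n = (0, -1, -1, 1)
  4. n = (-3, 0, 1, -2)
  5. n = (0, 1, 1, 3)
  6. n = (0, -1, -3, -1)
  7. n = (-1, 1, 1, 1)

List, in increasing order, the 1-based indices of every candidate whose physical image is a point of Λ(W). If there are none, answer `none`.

Internal map: ζ^{3j} for j=0..3 gives (1,0), (−√2/2,√2/2), (0,−1), (√2/2,√2/2).
#1 (0, 0, -1, 0): internal (0.00000, 1.00000); octagon support 1.00000 vs apothem 1.5 → ∈ W
#2 (0, 0, -1, 3): internal (2.12132, 3.12132); octagon support 3.70711 vs apothem 1.5 → ∉ W
#3 (0, -1, -1, 1): internal (1.41421, 1.00000); octagon support 1.70711 vs apothem 1.5 → ∉ W
#4 (-3, 0, 1, -2): internal (-4.41421, -2.41421); octagon support 4.82843 vs apothem 1.5 → ∉ W
#5 (0, 1, 1, 3): internal (1.41421, 1.82843); octagon support 2.29289 vs apothem 1.5 → ∉ W
#6 (0, -1, -3, -1): internal (0.00000, 1.58579); octagon support 1.58579 vs apothem 1.5 → ∉ W
#7 (-1, 1, 1, 1): internal (-1.00000, 0.41421); octagon support 1.00000 vs apothem 1.5 → ∈ W

1, 7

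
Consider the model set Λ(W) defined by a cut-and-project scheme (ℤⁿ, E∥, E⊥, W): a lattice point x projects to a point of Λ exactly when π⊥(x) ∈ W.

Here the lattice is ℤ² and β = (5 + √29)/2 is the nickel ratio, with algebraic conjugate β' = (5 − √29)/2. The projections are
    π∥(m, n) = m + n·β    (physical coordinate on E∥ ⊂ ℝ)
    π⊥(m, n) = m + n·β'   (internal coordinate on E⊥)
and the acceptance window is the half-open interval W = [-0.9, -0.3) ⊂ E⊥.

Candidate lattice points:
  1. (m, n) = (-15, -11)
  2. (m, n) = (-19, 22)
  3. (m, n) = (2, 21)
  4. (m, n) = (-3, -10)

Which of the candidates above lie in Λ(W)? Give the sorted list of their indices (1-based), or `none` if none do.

Compute β' = (5−√29)/2 = -0.192582, so π⊥(m,n) = m -0.192582·n.
#1 (-15,-11): internal coord -15 + (-11)·β' = -12.881594; -12.881594 ∉ [-0.9, -0.3) → out
#2 (-19,22): internal coord -19 + (22)·β' = -23.236813; -23.236813 ∉ [-0.9, -0.3) → out
#3 (2,21): internal coord 2 + (21)·β' = -2.044230; -2.044230 ∉ [-0.9, -0.3) → out
#4 (-3,-10): internal coord -3 + (-10)·β' = -1.074176; -1.074176 ∉ [-0.9, -0.3) → out

none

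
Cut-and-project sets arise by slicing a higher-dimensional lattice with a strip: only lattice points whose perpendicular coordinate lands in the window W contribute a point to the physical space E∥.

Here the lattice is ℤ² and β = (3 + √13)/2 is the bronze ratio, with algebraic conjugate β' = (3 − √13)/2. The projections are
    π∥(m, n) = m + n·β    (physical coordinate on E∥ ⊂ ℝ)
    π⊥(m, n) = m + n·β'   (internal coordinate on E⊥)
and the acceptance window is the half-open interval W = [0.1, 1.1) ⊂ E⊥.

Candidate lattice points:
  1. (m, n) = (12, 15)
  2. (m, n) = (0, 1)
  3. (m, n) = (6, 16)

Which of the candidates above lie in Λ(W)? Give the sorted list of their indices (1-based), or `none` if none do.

none

β' = (3−√13)/2 ≈ -0.3028.
#1 (12,15): internal coord 12 + (15)·β' = +7.4584; +7.4584 ∉ [0.1, 1.1) → out
#2 (0,1): internal coord 0 + (1)·β' = -0.3028; -0.3028 ∉ [0.1, 1.1) → out
#3 (6,16): internal coord 6 + (16)·β' = +1.1556; +1.1556 ∉ [0.1, 1.1) → out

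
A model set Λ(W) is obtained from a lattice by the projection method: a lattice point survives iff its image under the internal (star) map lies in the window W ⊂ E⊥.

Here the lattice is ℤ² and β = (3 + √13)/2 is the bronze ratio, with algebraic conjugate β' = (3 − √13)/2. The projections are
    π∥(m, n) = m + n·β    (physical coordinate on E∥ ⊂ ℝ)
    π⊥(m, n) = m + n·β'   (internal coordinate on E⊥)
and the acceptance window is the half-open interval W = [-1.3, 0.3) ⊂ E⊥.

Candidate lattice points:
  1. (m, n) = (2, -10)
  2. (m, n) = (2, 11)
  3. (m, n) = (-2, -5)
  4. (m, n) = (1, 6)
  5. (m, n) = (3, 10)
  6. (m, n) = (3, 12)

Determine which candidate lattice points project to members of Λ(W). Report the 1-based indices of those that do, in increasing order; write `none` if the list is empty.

3, 4, 5, 6

Numerically β ≈ 3.30278 and β' = −1/β ≈ -0.30278.
[1] lift (2,-10): star map gives 5.02776; window check -1.3 ≤ 5.02776 < 0.3 is false → out
[2] lift (2,11): star map gives -1.33053; window check -1.3 ≤ -1.33053 < 0.3 is false → out
[3] lift (-2,-5): star map gives -0.48612; window check -1.3 ≤ -0.48612 < 0.3 is true → IN Λ
[4] lift (1,6): star map gives -0.81665; window check -1.3 ≤ -0.81665 < 0.3 is true → IN Λ
[5] lift (3,10): star map gives -0.02776; window check -1.3 ≤ -0.02776 < 0.3 is true → IN Λ
[6] lift (3,12): star map gives -0.63331; window check -1.3 ≤ -0.63331 < 0.3 is true → IN Λ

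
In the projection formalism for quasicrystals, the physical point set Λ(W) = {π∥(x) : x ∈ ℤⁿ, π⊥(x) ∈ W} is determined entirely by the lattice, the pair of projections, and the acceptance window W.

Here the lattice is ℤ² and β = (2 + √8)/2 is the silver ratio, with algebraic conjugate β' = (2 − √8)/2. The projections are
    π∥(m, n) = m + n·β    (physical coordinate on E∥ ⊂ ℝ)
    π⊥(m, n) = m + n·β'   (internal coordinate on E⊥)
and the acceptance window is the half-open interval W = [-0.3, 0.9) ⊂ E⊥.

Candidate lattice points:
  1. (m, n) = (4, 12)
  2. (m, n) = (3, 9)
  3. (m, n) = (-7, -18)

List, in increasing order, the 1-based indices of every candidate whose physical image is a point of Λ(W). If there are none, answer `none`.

3

Compute β' = (2−√8)/2 = -0.41421, so π⊥(m,n) = m -0.41421·n.
#1 (4,12): internal coord 4 + (12)·β' = -0.97056; -0.97056 ∉ [-0.3, 0.9) → out
#2 (3,9): internal coord 3 + (9)·β' = -0.72792; -0.72792 ∉ [-0.3, 0.9) → out
#3 (-7,-18): internal coord -7 + (-18)·β' = +0.45584; +0.45584 ∈ [-0.3, 0.9) → IN Λ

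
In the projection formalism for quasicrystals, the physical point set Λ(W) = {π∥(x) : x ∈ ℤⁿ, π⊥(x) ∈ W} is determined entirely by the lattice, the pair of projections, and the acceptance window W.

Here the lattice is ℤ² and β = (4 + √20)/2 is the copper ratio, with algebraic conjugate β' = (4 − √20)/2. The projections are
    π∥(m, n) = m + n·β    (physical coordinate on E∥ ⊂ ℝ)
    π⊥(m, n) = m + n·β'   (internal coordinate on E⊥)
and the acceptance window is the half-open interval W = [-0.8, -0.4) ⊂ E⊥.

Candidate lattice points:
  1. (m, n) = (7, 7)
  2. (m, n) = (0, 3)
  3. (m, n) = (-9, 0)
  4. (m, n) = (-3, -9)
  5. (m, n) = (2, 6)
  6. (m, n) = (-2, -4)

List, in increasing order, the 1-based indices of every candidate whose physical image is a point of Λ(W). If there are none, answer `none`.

2

Compute β' = (4−√20)/2 = -0.2361, so π⊥(m,n) = m -0.2361·n.
candidate 1: (m,n)=(7,7) → π∥ = 7+7·β ≈ 36.6525, π⊥ = 7+7·β' ≈ 5.3475 ∉ [-0.8, -0.4) ⇒ out
candidate 2: (m,n)=(0,3) → π∥ = 0+3·β ≈ 12.7082, π⊥ = 0+3·β' ≈ -0.7082 ∈ [-0.8, -0.4) ⇒ IN Λ
candidate 3: (m,n)=(-9,0) → π∥ = -9+0·β ≈ -9.0000, π⊥ = -9+0·β' ≈ -9.0000 ∉ [-0.8, -0.4) ⇒ out
candidate 4: (m,n)=(-3,-9) → π∥ = -3-9·β ≈ -41.1246, π⊥ = -3-9·β' ≈ -0.8754 ∉ [-0.8, -0.4) ⇒ out
candidate 5: (m,n)=(2,6) → π∥ = 2+6·β ≈ 27.4164, π⊥ = 2+6·β' ≈ 0.5836 ∉ [-0.8, -0.4) ⇒ out
candidate 6: (m,n)=(-2,-4) → π∥ = -2-4·β ≈ -18.9443, π⊥ = -2-4·β' ≈ -1.0557 ∉ [-0.8, -0.4) ⇒ out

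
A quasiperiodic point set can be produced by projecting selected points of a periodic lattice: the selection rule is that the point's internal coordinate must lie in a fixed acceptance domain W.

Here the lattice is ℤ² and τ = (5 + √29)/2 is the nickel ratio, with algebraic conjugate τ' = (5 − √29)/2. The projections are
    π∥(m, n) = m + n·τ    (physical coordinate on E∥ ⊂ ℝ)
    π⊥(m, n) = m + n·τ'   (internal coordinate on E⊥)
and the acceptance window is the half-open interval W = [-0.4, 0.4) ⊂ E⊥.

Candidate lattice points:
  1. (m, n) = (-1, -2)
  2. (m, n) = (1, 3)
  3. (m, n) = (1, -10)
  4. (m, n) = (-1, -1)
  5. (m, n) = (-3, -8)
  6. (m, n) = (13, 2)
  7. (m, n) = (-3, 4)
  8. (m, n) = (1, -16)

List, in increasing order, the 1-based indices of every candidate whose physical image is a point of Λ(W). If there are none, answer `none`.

none

Numerically τ ≈ 5.19258 and τ' = −1/τ ≈ -0.19258.
#1 (-1,-2): internal coord -1 + (-2)·τ' = -0.61484; -0.61484 ∉ [-0.4, 0.4) → out
#2 (1,3): internal coord 1 + (3)·τ' = +0.42225; +0.42225 ∉ [-0.4, 0.4) → out
#3 (1,-10): internal coord 1 + (-10)·τ' = +2.92582; +2.92582 ∉ [-0.4, 0.4) → out
#4 (-1,-1): internal coord -1 + (-1)·τ' = -0.80742; -0.80742 ∉ [-0.4, 0.4) → out
#5 (-3,-8): internal coord -3 + (-8)·τ' = -1.45934; -1.45934 ∉ [-0.4, 0.4) → out
#6 (13,2): internal coord 13 + (2)·τ' = +12.61484; +12.61484 ∉ [-0.4, 0.4) → out
#7 (-3,4): internal coord -3 + (4)·τ' = -3.77033; -3.77033 ∉ [-0.4, 0.4) → out
#8 (1,-16): internal coord 1 + (-16)·τ' = +4.08132; +4.08132 ∉ [-0.4, 0.4) → out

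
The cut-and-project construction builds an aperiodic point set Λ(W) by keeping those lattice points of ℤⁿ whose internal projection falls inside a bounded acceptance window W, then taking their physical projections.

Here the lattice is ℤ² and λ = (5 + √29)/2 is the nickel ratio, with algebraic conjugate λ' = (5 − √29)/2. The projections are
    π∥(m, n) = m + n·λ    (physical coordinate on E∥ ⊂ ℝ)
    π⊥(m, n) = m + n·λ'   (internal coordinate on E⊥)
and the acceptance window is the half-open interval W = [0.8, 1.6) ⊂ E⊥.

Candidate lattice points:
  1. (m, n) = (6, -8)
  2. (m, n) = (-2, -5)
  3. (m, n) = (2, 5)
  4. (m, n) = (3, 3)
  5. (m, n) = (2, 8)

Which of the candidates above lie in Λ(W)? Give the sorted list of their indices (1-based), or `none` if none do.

3

λ' = (5−√29)/2 ≈ -0.19258.
candidate 1: (m,n)=(6,-8) → π∥ = 6-8·λ ≈ -35.54066, π⊥ = 6-8·λ' ≈ 7.54066 ∉ [0.8, 1.6) ⇒ out
candidate 2: (m,n)=(-2,-5) → π∥ = -2-5·λ ≈ -27.96291, π⊥ = -2-5·λ' ≈ -1.03709 ∉ [0.8, 1.6) ⇒ out
candidate 3: (m,n)=(2,5) → π∥ = 2+5·λ ≈ 27.96291, π⊥ = 2+5·λ' ≈ 1.03709 ∈ [0.8, 1.6) ⇒ IN Λ
candidate 4: (m,n)=(3,3) → π∥ = 3+3·λ ≈ 18.57775, π⊥ = 3+3·λ' ≈ 2.42225 ∉ [0.8, 1.6) ⇒ out
candidate 5: (m,n)=(2,8) → π∥ = 2+8·λ ≈ 43.54066, π⊥ = 2+8·λ' ≈ 0.45934 ∉ [0.8, 1.6) ⇒ out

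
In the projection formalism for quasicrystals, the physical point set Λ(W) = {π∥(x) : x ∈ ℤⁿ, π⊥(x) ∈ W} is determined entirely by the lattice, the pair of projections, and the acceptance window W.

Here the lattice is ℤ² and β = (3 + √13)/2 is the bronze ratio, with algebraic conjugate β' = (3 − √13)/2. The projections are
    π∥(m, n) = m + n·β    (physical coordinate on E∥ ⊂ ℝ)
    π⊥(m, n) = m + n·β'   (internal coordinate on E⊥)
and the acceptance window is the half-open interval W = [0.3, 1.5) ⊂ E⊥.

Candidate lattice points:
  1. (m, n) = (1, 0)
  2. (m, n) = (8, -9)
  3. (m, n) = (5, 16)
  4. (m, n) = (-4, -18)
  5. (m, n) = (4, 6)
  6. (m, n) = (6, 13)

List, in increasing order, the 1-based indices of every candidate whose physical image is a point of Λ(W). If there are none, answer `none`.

β' = (3−√13)/2 ≈ -0.3028.
[1] lift (1,0): star map gives 1.0000; window check 0.3 ≤ 1.0000 < 1.5 is true → IN Λ
[2] lift (8,-9): star map gives 10.7250; window check 0.3 ≤ 10.7250 < 1.5 is false → out
[3] lift (5,16): star map gives 0.1556; window check 0.3 ≤ 0.1556 < 1.5 is false → out
[4] lift (-4,-18): star map gives 1.4500; window check 0.3 ≤ 1.4500 < 1.5 is true → IN Λ
[5] lift (4,6): star map gives 2.1833; window check 0.3 ≤ 2.1833 < 1.5 is false → out
[6] lift (6,13): star map gives 2.0639; window check 0.3 ≤ 2.0639 < 1.5 is false → out

1, 4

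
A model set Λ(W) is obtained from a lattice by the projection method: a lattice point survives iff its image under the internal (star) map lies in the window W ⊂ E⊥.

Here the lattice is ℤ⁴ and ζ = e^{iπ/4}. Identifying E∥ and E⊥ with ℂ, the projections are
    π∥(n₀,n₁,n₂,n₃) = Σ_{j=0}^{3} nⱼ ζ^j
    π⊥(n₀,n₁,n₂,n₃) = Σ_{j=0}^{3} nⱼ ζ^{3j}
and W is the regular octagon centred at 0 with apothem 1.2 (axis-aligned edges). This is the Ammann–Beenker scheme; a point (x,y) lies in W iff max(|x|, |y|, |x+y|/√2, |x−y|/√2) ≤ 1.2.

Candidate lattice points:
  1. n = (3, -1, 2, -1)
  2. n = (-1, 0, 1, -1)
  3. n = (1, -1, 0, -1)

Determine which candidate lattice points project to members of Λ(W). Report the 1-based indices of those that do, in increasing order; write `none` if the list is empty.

π⊥(n) = n₀ + n₁ζ³ + n₂ζ⁶ + n₃ζ⁹ where ζ = e^{iπ/4}.
#1 (3, -1, 2, -1): internal (3.0000, -3.4142); octagon support 4.5355 vs apothem 1.2 → ∉ W
#2 (-1, 0, 1, -1): internal (-1.7071, -1.7071); octagon support 2.4142 vs apothem 1.2 → ∉ W
#3 (1, -1, 0, -1): internal (1.0000, -1.4142); octagon support 1.7071 vs apothem 1.2 → ∉ W

none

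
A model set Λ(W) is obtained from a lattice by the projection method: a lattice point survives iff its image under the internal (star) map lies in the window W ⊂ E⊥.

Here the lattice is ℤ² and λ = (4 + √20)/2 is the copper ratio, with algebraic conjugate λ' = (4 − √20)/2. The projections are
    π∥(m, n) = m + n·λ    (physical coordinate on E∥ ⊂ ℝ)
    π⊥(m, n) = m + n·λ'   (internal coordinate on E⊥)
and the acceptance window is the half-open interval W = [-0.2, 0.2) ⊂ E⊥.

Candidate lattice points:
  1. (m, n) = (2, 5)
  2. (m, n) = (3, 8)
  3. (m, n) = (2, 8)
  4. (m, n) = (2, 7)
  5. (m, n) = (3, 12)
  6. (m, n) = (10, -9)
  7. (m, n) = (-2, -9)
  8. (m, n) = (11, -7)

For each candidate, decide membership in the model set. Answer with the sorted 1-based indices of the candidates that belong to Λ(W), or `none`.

λ' = (4−√20)/2 ≈ -0.236068.
#1 (2,5): internal coord 2 + (5)·λ' = +0.819660; +0.819660 ∉ [-0.2, 0.2) → out
#2 (3,8): internal coord 3 + (8)·λ' = +1.111456; +1.111456 ∉ [-0.2, 0.2) → out
#3 (2,8): internal coord 2 + (8)·λ' = +0.111456; +0.111456 ∈ [-0.2, 0.2) → IN Λ
#4 (2,7): internal coord 2 + (7)·λ' = +0.347524; +0.347524 ∉ [-0.2, 0.2) → out
#5 (3,12): internal coord 3 + (12)·λ' = +0.167184; +0.167184 ∈ [-0.2, 0.2) → IN Λ
#6 (10,-9): internal coord 10 + (-9)·λ' = +12.124612; +12.124612 ∉ [-0.2, 0.2) → out
#7 (-2,-9): internal coord -2 + (-9)·λ' = +0.124612; +0.124612 ∈ [-0.2, 0.2) → IN Λ
#8 (11,-7): internal coord 11 + (-7)·λ' = +12.652476; +12.652476 ∉ [-0.2, 0.2) → out

3, 5, 7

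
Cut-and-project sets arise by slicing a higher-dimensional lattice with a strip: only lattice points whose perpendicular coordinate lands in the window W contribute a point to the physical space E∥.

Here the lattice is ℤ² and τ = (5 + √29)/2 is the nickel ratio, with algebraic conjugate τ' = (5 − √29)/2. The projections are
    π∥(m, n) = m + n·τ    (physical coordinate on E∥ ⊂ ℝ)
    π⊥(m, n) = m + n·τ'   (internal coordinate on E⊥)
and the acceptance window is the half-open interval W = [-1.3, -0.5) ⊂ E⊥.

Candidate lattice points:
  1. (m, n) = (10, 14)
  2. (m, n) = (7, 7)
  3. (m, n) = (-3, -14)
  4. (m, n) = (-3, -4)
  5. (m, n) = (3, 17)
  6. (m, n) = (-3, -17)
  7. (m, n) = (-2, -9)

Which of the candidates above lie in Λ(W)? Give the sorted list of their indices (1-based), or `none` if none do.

Compute τ' = (5−√29)/2 = -0.192582, so π⊥(m,n) = m -0.192582·n.
[1] lift (10,14): star map gives 7.303846; window check -1.3 ≤ 7.303846 < -0.5 is false → out
[2] lift (7,7): star map gives 5.651923; window check -1.3 ≤ 5.651923 < -0.5 is false → out
[3] lift (-3,-14): star map gives -0.303846; window check -1.3 ≤ -0.303846 < -0.5 is false → out
[4] lift (-3,-4): star map gives -2.229670; window check -1.3 ≤ -2.229670 < -0.5 is false → out
[5] lift (3,17): star map gives -0.273901; window check -1.3 ≤ -0.273901 < -0.5 is false → out
[6] lift (-3,-17): star map gives 0.273901; window check -1.3 ≤ 0.273901 < -0.5 is false → out
[7] lift (-2,-9): star map gives -0.266758; window check -1.3 ≤ -0.266758 < -0.5 is false → out

none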